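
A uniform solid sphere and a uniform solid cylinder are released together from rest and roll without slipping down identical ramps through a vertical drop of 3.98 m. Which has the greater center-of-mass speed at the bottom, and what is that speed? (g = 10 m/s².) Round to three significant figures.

For rolling without slipping, Mgh = ½(1+k)Mv² where k = I/(MR²), so v = √(2gh/(1+k)).
Uniform solid sphere: k = 0.4, giving v = √(2×10×3.98/1.4) = 7.54 m/s.
Uniform solid cylinder: k = 0.5, giving v = √(2×10×3.98/1.5) = 7.285 m/s.
The smaller k wins: the uniform solid sphere, at ≈ 7.54 m/s.

the uniform solid sphere, at v ≈ 7.54 m/s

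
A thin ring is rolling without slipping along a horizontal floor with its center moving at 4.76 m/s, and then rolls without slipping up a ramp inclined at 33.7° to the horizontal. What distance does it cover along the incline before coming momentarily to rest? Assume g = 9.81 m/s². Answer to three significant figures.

d ≈ 4.16 m

Here I = MR², so the shape factor k = I/(MR²) = 1.
Rolling without slipping gives ω = v/R, so the total kinetic energy is ½Mv² + ½Iω² = ½(1+k)Mv² = Mv².
Setting this equal to Mgh gives the vertical rise h = (1+k)v₀²/(2g) = 2×4.76²/(2×9.81) = 2.31 m.
The distance along the slope is d = h/sinθ = 2.31/sin33.7° ≈ 4.16 m.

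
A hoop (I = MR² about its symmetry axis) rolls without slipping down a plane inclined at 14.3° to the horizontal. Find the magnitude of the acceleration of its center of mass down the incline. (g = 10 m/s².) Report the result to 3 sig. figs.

a ≈ 1.23 m/s²

The moment of inertia is MR², giving k ≡ I/(MR²) = 1.
Newton's second law down the slope: Mg sinθ − f = Ma. The torque equation fR = Iα (with α = a/R) gives f = kMa.
Eliminating f: Mg sinθ = (1+k)Ma, so a = g sinθ/(1+k) = 10 × sin14.3° / 2 ≈ 1.23 m/s².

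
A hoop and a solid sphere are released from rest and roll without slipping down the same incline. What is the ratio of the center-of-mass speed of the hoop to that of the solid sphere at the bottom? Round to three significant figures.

Each satisfies Mgh = ½(1+k)Mv² with k = I/(MR²), so v ∝ 1/√(1+k).
For the hoop k = 1; for the solid sphere k = 0.4.
v₁/v₂ = √((1+k₂)/(1+k₁)) = √(1.4/2) ≈ 0.837.

v_ratio ≈ 0.837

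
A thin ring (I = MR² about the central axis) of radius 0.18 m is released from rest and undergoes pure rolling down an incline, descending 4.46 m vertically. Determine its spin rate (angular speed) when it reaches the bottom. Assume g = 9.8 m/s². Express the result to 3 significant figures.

ω ≈ 36.7 rad/s

With I = MR², the ratio k = I/(MR²) is 1.
The rolling condition ω = v/R makes the rotational term ½I(v/R)² = ½kMv², so KE_total = ½(1+k)Mv² = Mv².
Energy conservation Mgh = ½(1+k)Mv² gives v = √(2gh/(1+k)) = √(2 × 9.8 × 4.46 / 2) = 6.611 m/s.
Then ω = v/R = 6.611 / 0.18 ≈ 36.7 rad/s.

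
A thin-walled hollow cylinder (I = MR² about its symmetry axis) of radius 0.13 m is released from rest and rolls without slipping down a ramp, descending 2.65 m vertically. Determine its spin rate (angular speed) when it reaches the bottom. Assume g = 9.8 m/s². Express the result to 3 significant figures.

ω ≈ 39.2 rad/s

With I = MR², the ratio k = I/(MR²) is 1.
Rolling without slipping gives ω = v/R, so the total kinetic energy is ½Mv² + ½Iω² = ½(1+k)Mv² = Mv².
Energy conservation Mgh = ½(1+k)Mv² gives v = √(2gh/(1+k)) = √(2 × 9.8 × 2.65 / 2) = 5.096 m/s.
Then ω = v/R = 5.096 / 0.13 ≈ 39.2 rad/s.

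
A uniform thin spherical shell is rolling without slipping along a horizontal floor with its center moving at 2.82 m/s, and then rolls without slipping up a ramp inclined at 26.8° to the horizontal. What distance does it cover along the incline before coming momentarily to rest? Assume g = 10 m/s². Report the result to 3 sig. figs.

d ≈ 1.47 m

With I = (2/3)MR², the ratio k = I/(MR²) is 2/3.
Pure rolling means v = ωR; then KE = ½Mv² + ½I(v/R)² = ½(1+k)Mv² = (5/6)Mv².
Setting this equal to Mgh gives the vertical rise h = (1+k)v₀²/(2g) = 1.667×2.82²/(2×10) = 0.6627 m.
Along the incline, d = h/sinθ = 0.6627/sin26.8° ≈ 1.47 m.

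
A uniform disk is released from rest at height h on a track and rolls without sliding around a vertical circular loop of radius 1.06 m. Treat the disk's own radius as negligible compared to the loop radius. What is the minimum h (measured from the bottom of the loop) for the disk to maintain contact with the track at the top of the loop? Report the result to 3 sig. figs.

h_min ≈ 2.92 m

Here I = (1/2)MR², so the shape factor k = I/(MR²) = 0.5.
At the top, contact is just lost when gravity alone supplies the centripetal force: Mg = Mv_top²/r, i.e. v_top² = gr.
With ω = v/R, the kinetic energy at speed v is ½(1+k)Mv² = (3/4)Mv².
Energy conservation from release (height h) to the top (height 2r): Mgh = Mg(2r) + (3/4)M·gr.
Thus h_min = 2r + (1+k)r/2 = r(2 + 1.5/2) = 1.06 × 2.75 ≈ 2.92 m.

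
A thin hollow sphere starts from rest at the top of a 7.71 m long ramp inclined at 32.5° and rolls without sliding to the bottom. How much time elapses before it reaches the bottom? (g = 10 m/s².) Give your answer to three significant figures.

t ≈ 2.19 s

With I = (2/3)MR², the ratio k = I/(MR²) is 2/3.
Translational: Mg sinθ − f = Ma. Rotational about the CM: fR = Iα = kMRa, so f = kMa.
Hence a = g sinθ/(1+k) = 10×sin32.5°/1.667 = 3.224 m/s².
Starting from rest, L = ½at², so t = √(2L/a) = √(2×7.71/3.224) ≈ 2.19 s.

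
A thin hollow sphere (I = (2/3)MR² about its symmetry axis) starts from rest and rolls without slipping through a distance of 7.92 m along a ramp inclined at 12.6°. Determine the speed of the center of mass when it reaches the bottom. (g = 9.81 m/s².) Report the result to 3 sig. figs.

With I = (2/3)MR², the ratio k = I/(MR²) is 2/3.
Since it rolls without slipping, ω = v/R and KE = ½Mv² + ½Iω² = ½(1+k)Mv² = (5/6)Mv².
The vertical drop is h = L sinθ = 7.92 × sin12.6° = 1.728 m.
Setting Mgh = (5/6)Mv² gives v = √(2gh/(1+k)) = √(2·9.81·1.728/1.667) ≈ 4.51 m/s.

v ≈ 4.51 m/s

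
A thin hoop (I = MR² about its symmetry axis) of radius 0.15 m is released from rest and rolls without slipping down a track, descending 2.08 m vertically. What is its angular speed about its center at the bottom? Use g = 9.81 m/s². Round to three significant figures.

The moment of inertia is MR², giving k ≡ I/(MR²) = 1.
Rolling without slipping gives ω = v/R, so the total kinetic energy is ½Mv² + ½Iω² = ½(1+k)Mv² = Mv².
Energy conservation Mgh = ½(1+k)Mv² gives v = √(2gh/(1+k)) = √(2 × 9.81 × 2.08 / 2) = 4.517 m/s.
The angular speed follows from ω = v/R = 4.517/0.15 ≈ 30.1 rad/s.

ω ≈ 30.1 rad/s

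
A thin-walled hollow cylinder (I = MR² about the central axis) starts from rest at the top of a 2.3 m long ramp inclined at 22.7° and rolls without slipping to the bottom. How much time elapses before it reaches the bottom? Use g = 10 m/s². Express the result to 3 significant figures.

For this body I = MR², i.e. k = I/(MR²) = 1.
Newton's second law down the slope: Mg sinθ − f = Ma. The torque equation fR = Iα (with α = a/R) gives f = kMa.
Hence a = g sinθ/(1+k) = 10×sin22.7°/2 = 1.93 m/s².
With constant a from rest, t = √(2L/a) = √(2·2.3/1.93) ≈ 1.54 s.

t ≈ 1.54 s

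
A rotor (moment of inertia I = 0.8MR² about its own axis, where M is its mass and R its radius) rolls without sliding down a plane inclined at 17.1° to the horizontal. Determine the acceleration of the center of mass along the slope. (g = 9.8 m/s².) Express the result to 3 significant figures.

Here I = 0.8MR², so the shape factor k = I/(MR²) = 0.8.
Translational: Mg sinθ − f = Ma. Rotational about the CM: fR = Iα = kMRa, so f = kMa.
Eliminating f: Mg sinθ = (1+k)Ma, so a = g sinθ/(1+k) = 9.8 × sin17.1° / 1.8 ≈ 1.60 m/s².

a ≈ 1.60 m/s²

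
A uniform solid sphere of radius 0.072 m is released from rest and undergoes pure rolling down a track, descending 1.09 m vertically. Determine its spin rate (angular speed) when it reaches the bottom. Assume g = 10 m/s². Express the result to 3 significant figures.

ω ≈ 54.8 rad/s

With I = (2/5)MR², the ratio k = I/(MR²) is 0.4.
Since it rolls without slipping, ω = v/R and KE = ½Mv² + ½Iω² = ½(1+k)Mv² = (7/10)Mv².
Energy conservation Mgh = ½(1+k)Mv² gives v = √(2gh/(1+k)) = √(2 × 10 × 1.09 / 1.4) = 3.946 m/s.
Then ω = v/R = 3.946 / 0.072 ≈ 54.8 rad/s.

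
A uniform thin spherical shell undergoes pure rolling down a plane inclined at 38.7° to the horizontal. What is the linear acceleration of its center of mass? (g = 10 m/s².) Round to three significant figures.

a ≈ 3.75 m/s²

For this body I = (2/3)MR², i.e. k = I/(MR²) = 2/3.
Translational: Mg sinθ − f = Ma. Rotational about the CM: fR = Iα = kMRa, so f = kMa.
Eliminating f: Mg sinθ = (1+k)Ma, so a = g sinθ/(1+k) = 10 × sin38.7° / 1.667 ≈ 3.75 m/s².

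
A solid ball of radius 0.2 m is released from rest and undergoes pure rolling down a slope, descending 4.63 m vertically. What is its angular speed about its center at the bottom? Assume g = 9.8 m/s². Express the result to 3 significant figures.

The moment of inertia is (2/5)MR², giving k ≡ I/(MR²) = 0.4.
Since it rolls without slipping, ω = v/R and KE = ½Mv² + ½Iω² = ½(1+k)Mv² = (7/10)Mv².
Energy conservation Mgh = ½(1+k)Mv² gives v = √(2gh/(1+k)) = √(2 × 9.8 × 4.63 / 1.4) = 8.051 m/s.
Then ω = v/R = 8.051 / 0.2 ≈ 40.3 rad/s.

ω ≈ 40.3 rad/s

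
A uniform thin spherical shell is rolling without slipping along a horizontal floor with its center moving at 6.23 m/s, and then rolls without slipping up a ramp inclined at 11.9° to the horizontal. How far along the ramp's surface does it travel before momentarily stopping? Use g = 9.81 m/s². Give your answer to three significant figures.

d ≈ 16.0 m

With I = (2/3)MR², the ratio k = I/(MR²) is 2/3.
The rolling condition ω = v/R makes the rotational term ½I(v/R)² = ½kMv², so KE_total = ½(1+k)Mv² = (5/6)Mv².
Setting this equal to Mgh gives the vertical rise h = (1+k)v₀²/(2g) = 1.667×6.23²/(2×9.81) = 3.297 m.
Along the incline, d = h/sinθ = 3.297/sin11.9° ≈ 16.0 m.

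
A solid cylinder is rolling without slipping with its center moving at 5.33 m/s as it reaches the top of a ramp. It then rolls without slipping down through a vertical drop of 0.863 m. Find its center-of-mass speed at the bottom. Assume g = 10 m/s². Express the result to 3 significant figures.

Here I = (1/2)MR², so the shape factor k = I/(MR²) = 0.5.
The rolling condition ω = v/R makes the rotational term ½I(v/R)² = ½kMv², so KE_total = ½(1+k)Mv² = (3/4)Mv².
Conserving energy between top and bottom: (3/4)Mv² = (3/4)Mv₀² + Mgh, hence v² = v₀² + 2gh/(1+k).
v = √(5.33² + 2×10×0.863/1.5) = √39.92 ≈ 6.32 m/s.

v ≈ 6.32 m/s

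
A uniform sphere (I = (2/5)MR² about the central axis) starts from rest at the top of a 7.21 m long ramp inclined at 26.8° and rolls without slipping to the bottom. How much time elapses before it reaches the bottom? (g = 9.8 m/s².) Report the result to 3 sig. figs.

t ≈ 2.14 s

The moment of inertia is (2/5)MR², giving k ≡ I/(MR²) = 0.4.
Along the incline Mg sinθ − f = Ma, and torque about the center fR = Iα = kMR²(a/R) gives f = kMa.
Hence a = g sinθ/(1+k) = 9.8×sin26.8°/1.4 = 3.156 m/s².
With constant a from rest, t = √(2L/a) = √(2·7.21/3.156) ≈ 2.14 s.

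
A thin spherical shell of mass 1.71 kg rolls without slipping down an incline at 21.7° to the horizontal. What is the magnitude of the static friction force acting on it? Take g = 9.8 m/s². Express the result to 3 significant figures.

f ≈ 2.48 N

For this body I = (2/3)MR², i.e. k = I/(MR²) = 2/3.
Newton's second law down the slope: Mg sinθ − f = Ma. The torque equation fR = Iα (with α = a/R) gives f = kMa.
Combining, a = g sinθ/(1+k) and f = kMa = kMg sinθ/(1+k).
f = (2/3) × 1.71 × 9.8 × sin21.7° / 1.667 ≈ 2.48 N.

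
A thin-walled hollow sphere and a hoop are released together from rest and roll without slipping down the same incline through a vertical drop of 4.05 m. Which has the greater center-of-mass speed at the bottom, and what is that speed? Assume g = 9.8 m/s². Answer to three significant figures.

For rolling without slipping, Mgh = ½(1+k)Mv² where k = I/(MR²), so v = √(2gh/(1+k)).
Thin-walled hollow sphere: k = 2/3, giving v = √(2×9.8×4.05/1.667) = 6.901 m/s.
Hoop: k = 1, giving v = √(2×9.8×4.05/2) = 6.3 m/s.
The smaller k wins: the thin-walled hollow sphere, at ≈ 6.90 m/s.

the thin-walled hollow sphere, at v ≈ 6.90 m/s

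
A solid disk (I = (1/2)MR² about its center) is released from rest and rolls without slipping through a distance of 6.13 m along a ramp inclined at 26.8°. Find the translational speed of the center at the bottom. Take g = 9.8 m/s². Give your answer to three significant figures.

v ≈ 6.01 m/s

For this body I = (1/2)MR², i.e. k = I/(MR²) = 0.5.
The rolling condition ω = v/R makes the rotational term ½I(v/R)² = ½kMv², so KE_total = ½(1+k)Mv² = (3/4)Mv².
The vertical drop is h = L sinθ = 6.13 × sin26.8° = 2.764 m.
Energy conservation: Mgh = (3/4)Mv², so v = √(2gh/(1+k)) = √(2 × 9.8 × 2.764 / 1.5) ≈ 6.01 m/s.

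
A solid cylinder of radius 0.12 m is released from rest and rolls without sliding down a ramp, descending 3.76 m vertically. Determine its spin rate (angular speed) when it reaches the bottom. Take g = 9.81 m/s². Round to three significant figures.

The moment of inertia is (1/2)MR², giving k ≡ I/(MR²) = 0.5.
Rolling without slipping gives ω = v/R, so the total kinetic energy is ½Mv² + ½Iω² = ½(1+k)Mv² = (3/4)Mv².
Energy conservation Mgh = ½(1+k)Mv² gives v = √(2gh/(1+k)) = √(2 × 9.81 × 3.76 / 1.5) = 7.013 m/s.
The angular speed follows from ω = v/R = 7.013/0.12 ≈ 58.4 rad/s.

ω ≈ 58.4 rad/s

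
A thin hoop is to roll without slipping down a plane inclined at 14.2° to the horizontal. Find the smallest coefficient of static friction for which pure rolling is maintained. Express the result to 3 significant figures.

μ_min ≈ 0.127

With I = MR², the ratio k = I/(MR²) is 1.
Along the incline Mg sinθ − f = Ma, and torque about the center fR = Iα = kMR²(a/R) gives f = kMa.
These give a = g sinθ/(1+k) and the required friction f = kMg sinθ/(1+k).
With N = Mg cosθ, the no-slip condition f ≤ μN gives μ_min = f/N = k tanθ/(1+k).
μ_min = 1 × tan14.2° / 2 ≈ 0.127.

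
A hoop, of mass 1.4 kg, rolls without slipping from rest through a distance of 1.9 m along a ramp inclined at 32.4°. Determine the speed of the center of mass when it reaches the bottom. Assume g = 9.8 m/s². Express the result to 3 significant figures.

v ≈ 3.16 m/s

Here I = MR², so the shape factor k = I/(MR²) = 1.
The rolling condition ω = v/R makes the rotational term ½I(v/R)² = ½kMv², so KE_total = ½(1+k)Mv² = Mv².
The vertical drop is h = L sinθ = 1.9 × sin32.4° = 1.018 m.
Energy conservation: Mgh = Mv², so v = √(2gh/(1+k)) = √(2 × 9.8 × 1.018 / 2) ≈ 3.16 m/s.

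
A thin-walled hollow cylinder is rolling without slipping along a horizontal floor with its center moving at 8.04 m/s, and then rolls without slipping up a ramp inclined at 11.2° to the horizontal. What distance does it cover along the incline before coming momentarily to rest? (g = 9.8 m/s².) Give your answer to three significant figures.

d ≈ 34.0 m

For this body I = MR², i.e. k = I/(MR²) = 1.
Pure rolling means v = ωR; then KE = ½Mv² + ½I(v/R)² = ½(1+k)Mv² = Mv².
Setting this equal to Mgh gives the vertical rise h = (1+k)v₀²/(2g) = 2×8.04²/(2×9.8) = 6.596 m.
Along the incline, d = h/sinθ = 6.596/sin11.2° ≈ 34.0 m.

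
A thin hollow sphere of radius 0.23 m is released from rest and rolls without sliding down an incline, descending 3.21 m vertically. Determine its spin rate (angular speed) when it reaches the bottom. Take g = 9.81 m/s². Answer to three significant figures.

With I = (2/3)MR², the ratio k = I/(MR²) is 2/3.
Pure rolling means v = ωR; then KE = ½Mv² + ½I(v/R)² = ½(1+k)Mv² = (5/6)Mv².
Energy conservation Mgh = ½(1+k)Mv² gives v = √(2gh/(1+k)) = √(2 × 9.81 × 3.21 / 1.667) = 6.147 m/s.
The angular speed follows from ω = v/R = 6.147/0.23 ≈ 26.7 rad/s.

ω ≈ 26.7 rad/s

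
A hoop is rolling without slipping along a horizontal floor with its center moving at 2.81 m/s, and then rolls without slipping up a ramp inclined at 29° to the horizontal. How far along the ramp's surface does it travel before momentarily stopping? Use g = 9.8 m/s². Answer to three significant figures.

d ≈ 1.66 m

With I = MR², the ratio k = I/(MR²) is 1.
The rolling condition ω = v/R makes the rotational term ½I(v/R)² = ½kMv², so KE_total = ½(1+k)Mv² = Mv².
Setting this equal to Mgh gives the vertical rise h = (1+k)v₀²/(2g) = 2×2.81²/(2×9.8) = 0.8057 m.
Along the incline, d = h/sinθ = 0.8057/sin29° ≈ 1.66 m.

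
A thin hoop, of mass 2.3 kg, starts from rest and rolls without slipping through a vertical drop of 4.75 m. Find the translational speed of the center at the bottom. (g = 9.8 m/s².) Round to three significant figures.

v ≈ 6.82 m/s

With I = MR², the ratio k = I/(MR²) is 1.
Rolling without slipping gives ω = v/R, so the total kinetic energy is ½Mv² + ½Iω² = ½(1+k)Mv² = Mv².
Setting Mgh = Mv² gives v = √(2gh/(1+k)) = √(2·9.8·4.75/2) ≈ 6.82 m/s.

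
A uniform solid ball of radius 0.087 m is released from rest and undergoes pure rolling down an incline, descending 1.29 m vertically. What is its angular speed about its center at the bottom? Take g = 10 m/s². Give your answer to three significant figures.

For this body I = (2/5)MR², i.e. k = I/(MR²) = 0.4.
Rolling without slipping gives ω = v/R, so the total kinetic energy is ½Mv² + ½Iω² = ½(1+k)Mv² = (7/10)Mv².
Energy conservation Mgh = ½(1+k)Mv² gives v = √(2gh/(1+k)) = √(2 × 10 × 1.29 / 1.4) = 4.293 m/s.
The angular speed follows from ω = v/R = 4.293/0.087 ≈ 49.3 rad/s.

ω ≈ 49.3 rad/s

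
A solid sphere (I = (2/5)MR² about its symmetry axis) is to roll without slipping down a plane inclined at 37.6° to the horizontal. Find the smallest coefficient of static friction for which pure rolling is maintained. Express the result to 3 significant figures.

μ_min ≈ 0.220

For this body I = (2/5)MR², i.e. k = I/(MR²) = 0.4.
Along the incline Mg sinθ − f = Ma, and torque about the center fR = Iα = kMR²(a/R) gives f = kMa.
These give a = g sinθ/(1+k) and the required friction f = kMg sinθ/(1+k).
The normal force is N = Mg cosθ, so μ_min = f/N = k tanθ/(1+k).
μ_min = 0.4 × tan37.6° / 1.4 ≈ 0.220.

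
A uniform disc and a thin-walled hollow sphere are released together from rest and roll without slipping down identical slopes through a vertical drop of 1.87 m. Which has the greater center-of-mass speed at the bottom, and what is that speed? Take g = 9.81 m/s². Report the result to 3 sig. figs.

For rolling without slipping, Mgh = ½(1+k)Mv² where k = I/(MR²), so v = √(2gh/(1+k)).
Uniform disc: k = 0.5, giving v = √(2×9.81×1.87/1.5) = 4.946 m/s.
Thin-walled hollow sphere: k = 2/3, giving v = √(2×9.81×1.87/1.667) = 4.692 m/s.
The smaller k wins: the uniform disc, at ≈ 4.95 m/s.

the uniform disc, at v ≈ 4.95 m/s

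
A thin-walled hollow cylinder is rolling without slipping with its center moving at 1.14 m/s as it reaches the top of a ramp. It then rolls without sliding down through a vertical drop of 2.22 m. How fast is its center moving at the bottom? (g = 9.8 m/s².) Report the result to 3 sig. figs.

The moment of inertia is MR², giving k ≡ I/(MR²) = 1.
Pure rolling means v = ωR; then KE = ½Mv² + ½I(v/R)² = ½(1+k)Mv² = Mv².
Conserving energy between top and bottom: Mv² = Mv₀² + Mgh, hence v² = v₀² + 2gh/(1+k).
v = √(1.14² + 2×9.8×2.22/2) = √23.06 ≈ 4.80 m/s.

v ≈ 4.80 m/s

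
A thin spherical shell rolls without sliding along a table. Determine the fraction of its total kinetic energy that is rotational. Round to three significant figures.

fraction ≈ 0.400

For this body I = (2/3)MR², i.e. k = I/(MR²) = 2/3.
Since ω = v/R, the translational part is ½Mv² and the rotational part is ½I(v/R)² = ½kMv²; the total is ½(1+k)Mv².
The rotational fraction is therefore k/(1+k) = (2/3)/1.667 ≈ 0.400.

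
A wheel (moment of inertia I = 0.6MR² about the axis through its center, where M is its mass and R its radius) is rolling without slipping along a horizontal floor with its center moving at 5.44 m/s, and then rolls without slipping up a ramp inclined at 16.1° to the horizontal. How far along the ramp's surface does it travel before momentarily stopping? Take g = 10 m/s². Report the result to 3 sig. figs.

d ≈ 8.54 m

Here I = 0.6MR², so the shape factor k = I/(MR²) = 0.6.
The rolling condition ω = v/R makes the rotational term ½I(v/R)² = ½kMv², so KE_total = ½(1+k)Mv² = (4/5)Mv².
Setting this equal to Mgh gives the vertical rise h = (1+k)v₀²/(2g) = 1.6×5.44²/(2×10) = 2.367 m.
The distance along the slope is d = h/sinθ = 2.367/sin16.1° ≈ 8.54 m.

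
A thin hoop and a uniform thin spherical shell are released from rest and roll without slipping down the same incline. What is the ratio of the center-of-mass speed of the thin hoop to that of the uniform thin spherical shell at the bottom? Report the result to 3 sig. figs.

v_ratio ≈ 0.913

Each satisfies Mgh = ½(1+k)Mv² with k = I/(MR²), so v ∝ 1/√(1+k).
For the thin hoop k = 1; for the uniform thin spherical shell k = 2/3.
v₁/v₂ = √((1+k₂)/(1+k₁)) = √(1.667/2) ≈ 0.913.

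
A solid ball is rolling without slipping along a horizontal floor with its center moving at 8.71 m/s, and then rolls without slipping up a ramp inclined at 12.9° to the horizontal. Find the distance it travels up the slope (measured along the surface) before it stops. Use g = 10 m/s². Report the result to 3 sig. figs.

d ≈ 23.8 m

The moment of inertia is (2/5)MR², giving k ≡ I/(MR²) = 0.4.
Since it rolls without slipping, ω = v/R and KE = ½Mv² + ½Iω² = ½(1+k)Mv² = (7/10)Mv².
Setting this equal to Mgh gives the vertical rise h = (1+k)v₀²/(2g) = 1.4×8.71²/(2×10) = 5.31 m.
The distance along the slope is d = h/sinθ = 5.31/sin12.9° ≈ 23.8 m.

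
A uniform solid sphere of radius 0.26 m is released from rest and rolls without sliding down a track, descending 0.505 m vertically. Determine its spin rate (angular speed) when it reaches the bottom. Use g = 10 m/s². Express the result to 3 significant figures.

The moment of inertia is (2/5)MR², giving k ≡ I/(MR²) = 0.4.
Rolling without slipping gives ω = v/R, so the total kinetic energy is ½Mv² + ½Iω² = ½(1+k)Mv² = (7/10)Mv².
Energy conservation Mgh = ½(1+k)Mv² gives v = √(2gh/(1+k)) = √(2 × 10 × 0.505 / 1.4) = 2.686 m/s.
Then ω = v/R = 2.686 / 0.26 ≈ 10.3 rad/s.

ω ≈ 10.3 rad/s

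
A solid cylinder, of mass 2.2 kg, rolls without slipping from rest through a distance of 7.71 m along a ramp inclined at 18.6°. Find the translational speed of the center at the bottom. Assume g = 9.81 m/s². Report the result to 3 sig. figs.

The moment of inertia is (1/2)MR², giving k ≡ I/(MR²) = 0.5.
Rolling without slipping gives ω = v/R, so the total kinetic energy is ½Mv² + ½Iω² = ½(1+k)Mv² = (3/4)Mv².
The vertical drop is h = L sinθ = 7.71 × sin18.6° = 2.459 m.
Energy conservation: Mgh = (3/4)Mv², so v = √(2gh/(1+k)) = √(2 × 9.81 × 2.459 / 1.5) ≈ 5.67 m/s.

v ≈ 5.67 m/s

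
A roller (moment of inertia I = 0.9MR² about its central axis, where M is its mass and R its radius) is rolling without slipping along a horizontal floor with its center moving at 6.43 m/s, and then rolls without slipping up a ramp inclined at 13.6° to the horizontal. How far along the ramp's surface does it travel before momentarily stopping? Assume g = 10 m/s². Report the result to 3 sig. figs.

d ≈ 16.7 m

With I = 0.9MR², the ratio k = I/(MR²) is 0.9.
Pure rolling means v = ωR; then KE = ½Mv² + ½I(v/R)² = ½(1+k)Mv² = (19/20)Mv².
Setting this equal to Mgh gives the vertical rise h = (1+k)v₀²/(2g) = 1.9×6.43²/(2×10) = 3.928 m.
Along the incline, d = h/sinθ = 3.928/sin13.6° ≈ 16.7 m.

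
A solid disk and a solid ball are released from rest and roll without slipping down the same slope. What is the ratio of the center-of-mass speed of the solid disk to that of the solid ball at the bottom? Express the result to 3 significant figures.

Each satisfies Mgh = ½(1+k)Mv² with k = I/(MR²), so v ∝ 1/√(1+k).
For the solid disk k = 0.5; for the solid ball k = 0.4.
v₁/v₂ = √((1+k₂)/(1+k₁)) = √(1.4/1.5) ≈ 0.966.

v_ratio ≈ 0.966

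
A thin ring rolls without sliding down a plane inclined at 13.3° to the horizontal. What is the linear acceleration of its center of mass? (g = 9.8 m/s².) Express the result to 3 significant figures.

a ≈ 1.13 m/s²

Here I = MR², so the shape factor k = I/(MR²) = 1.
Along the incline Mg sinθ − f = Ma, and torque about the center fR = Iα = kMR²(a/R) gives f = kMa.
Eliminating f: Mg sinθ = (1+k)Ma, so a = g sinθ/(1+k) = 9.8 × sin13.3° / 2 ≈ 1.13 m/s².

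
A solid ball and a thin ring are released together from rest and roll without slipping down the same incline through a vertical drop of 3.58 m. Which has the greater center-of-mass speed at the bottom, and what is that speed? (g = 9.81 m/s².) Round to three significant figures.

the solid ball, at v ≈ 7.08 m/s

For rolling without slipping, Mgh = ½(1+k)Mv² where k = I/(MR²), so v = √(2gh/(1+k)).
Solid ball: k = 0.4, giving v = √(2×9.81×3.58/1.4) = 7.083 m/s.
Thin ring: k = 1, giving v = √(2×9.81×3.58/2) = 5.926 m/s.
The smaller k wins: the solid ball, at ≈ 7.08 m/s.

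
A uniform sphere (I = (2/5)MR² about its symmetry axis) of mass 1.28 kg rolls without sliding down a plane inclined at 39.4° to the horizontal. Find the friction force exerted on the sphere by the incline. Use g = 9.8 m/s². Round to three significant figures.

With I = (2/5)MR², the ratio k = I/(MR²) is 0.4.
Translational: Mg sinθ − f = Ma. Rotational about the CM: fR = Iα = kMRa, so f = kMa.
Combining, a = g sinθ/(1+k) and f = kMa = kMg sinθ/(1+k).
f = 0.4 × 1.28 × 9.8 × sin39.4° / 1.4 ≈ 2.27 N.

f ≈ 2.27 N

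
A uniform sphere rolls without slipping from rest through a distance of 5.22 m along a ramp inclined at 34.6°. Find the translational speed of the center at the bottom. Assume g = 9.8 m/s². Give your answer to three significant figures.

For this body I = (2/5)MR², i.e. k = I/(MR²) = 0.4.
The rolling condition ω = v/R makes the rotational term ½I(v/R)² = ½kMv², so KE_total = ½(1+k)Mv² = (7/10)Mv².
The vertical drop is h = L sinθ = 5.22 × sin34.6° = 2.964 m.
Setting Mgh = (7/10)Mv² gives v = √(2gh/(1+k)) = √(2·9.8·2.964/1.4) ≈ 6.44 m/s.

v ≈ 6.44 m/s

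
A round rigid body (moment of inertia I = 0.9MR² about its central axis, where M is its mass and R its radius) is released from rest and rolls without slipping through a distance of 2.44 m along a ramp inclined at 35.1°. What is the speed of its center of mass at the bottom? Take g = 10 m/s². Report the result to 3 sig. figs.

For this body I = 0.9MR², i.e. k = I/(MR²) = 0.9.
Since it rolls without slipping, ω = v/R and KE = ½Mv² + ½Iω² = ½(1+k)Mv² = (19/20)Mv².
The vertical drop is h = L sinθ = 2.44 × sin35.1° = 1.403 m.
Setting Mgh = (19/20)Mv² gives v = √(2gh/(1+k)) = √(2·10·1.403/1.9) ≈ 3.84 m/s.

v ≈ 3.84 m/s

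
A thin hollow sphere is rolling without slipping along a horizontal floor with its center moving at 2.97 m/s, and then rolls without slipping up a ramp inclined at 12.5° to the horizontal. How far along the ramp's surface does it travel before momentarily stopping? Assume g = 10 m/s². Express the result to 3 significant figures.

d ≈ 3.40 m

Here I = (2/3)MR², so the shape factor k = I/(MR²) = 2/3.
Pure rolling means v = ωR; then KE = ½Mv² + ½I(v/R)² = ½(1+k)Mv² = (5/6)Mv².
Setting this equal to Mgh gives the vertical rise h = (1+k)v₀²/(2g) = 1.667×2.97²/(2×10) = 0.7351 m.
The distance along the slope is d = h/sinθ = 0.7351/sin12.5° ≈ 3.40 m.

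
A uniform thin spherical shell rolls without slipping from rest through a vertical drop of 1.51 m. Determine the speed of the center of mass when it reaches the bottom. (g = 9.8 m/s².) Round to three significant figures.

v ≈ 4.21 m/s

With I = (2/3)MR², the ratio k = I/(MR²) is 2/3.
Pure rolling means v = ωR; then KE = ½Mv² + ½I(v/R)² = ½(1+k)Mv² = (5/6)Mv².
Setting Mgh = (5/6)Mv² gives v = √(2gh/(1+k)) = √(2·9.8·1.51/1.667) ≈ 4.21 m/s.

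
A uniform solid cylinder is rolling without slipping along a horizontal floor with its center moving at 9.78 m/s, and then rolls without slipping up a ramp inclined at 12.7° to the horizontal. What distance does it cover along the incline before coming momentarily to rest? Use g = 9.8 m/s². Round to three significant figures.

Here I = (1/2)MR², so the shape factor k = I/(MR²) = 0.5.
The rolling condition ω = v/R makes the rotational term ½I(v/R)² = ½kMv², so KE_total = ½(1+k)Mv² = (3/4)Mv².
Setting this equal to Mgh gives the vertical rise h = (1+k)v₀²/(2g) = 1.5×9.78²/(2×9.8) = 7.32 m.
Along the incline, d = h/sinθ = 7.32/sin12.7° ≈ 33.3 m.

d ≈ 33.3 m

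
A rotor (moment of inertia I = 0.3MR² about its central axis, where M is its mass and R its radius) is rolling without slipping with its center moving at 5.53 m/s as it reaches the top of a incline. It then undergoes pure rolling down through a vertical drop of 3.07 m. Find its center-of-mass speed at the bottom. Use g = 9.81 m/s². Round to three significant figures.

With I = 0.3MR², the ratio k = I/(MR²) is 0.3.
The rolling condition ω = v/R makes the rotational term ½I(v/R)² = ½kMv², so KE_total = ½(1+k)Mv² = (13/20)Mv².
Energy conservation: (13/20)Mv₀² + Mgh = (13/20)Mv², so v² = v₀² + 2gh/(1+k).
v = √(5.53² + 2×9.81×3.07/1.3) = √76.91 ≈ 8.77 m/s.

v ≈ 8.77 m/s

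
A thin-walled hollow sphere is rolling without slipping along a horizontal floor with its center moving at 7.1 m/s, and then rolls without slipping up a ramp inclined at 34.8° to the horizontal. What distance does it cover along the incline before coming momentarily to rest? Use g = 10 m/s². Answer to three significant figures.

d ≈ 7.36 m

Here I = (2/3)MR², so the shape factor k = I/(MR²) = 2/3.
Pure rolling means v = ωR; then KE = ½Mv² + ½I(v/R)² = ½(1+k)Mv² = (5/6)Mv².
Setting this equal to Mgh gives the vertical rise h = (1+k)v₀²/(2g) = 1.667×7.1²/(2×10) = 4.201 m.
The distance along the slope is d = h/sinθ = 4.201/sin34.8° ≈ 7.36 m.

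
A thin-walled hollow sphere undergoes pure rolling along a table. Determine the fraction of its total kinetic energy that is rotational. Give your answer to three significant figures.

fraction ≈ 0.400

For this body I = (2/3)MR², i.e. k = I/(MR²) = 2/3.
Since ω = v/R, the translational part is ½Mv² and the rotational part is ½I(v/R)² = ½kMv²; the total is ½(1+k)Mv².
The rotational fraction is therefore k/(1+k) = (2/3)/1.667 ≈ 0.400.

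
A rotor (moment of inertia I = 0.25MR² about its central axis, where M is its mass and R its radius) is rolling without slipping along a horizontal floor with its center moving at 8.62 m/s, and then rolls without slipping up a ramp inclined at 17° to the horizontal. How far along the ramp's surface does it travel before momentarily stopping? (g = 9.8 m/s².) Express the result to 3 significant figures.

Here I = 0.25MR², so the shape factor k = I/(MR²) = 0.25.
Rolling without slipping gives ω = v/R, so the total kinetic energy is ½Mv² + ½Iω² = ½(1+k)Mv² = (5/8)Mv².
Setting this equal to Mgh gives the vertical rise h = (1+k)v₀²/(2g) = 1.25×8.62²/(2×9.8) = 4.739 m.
The distance along the slope is d = h/sinθ = 4.739/sin17° ≈ 16.2 m.

d ≈ 16.2 m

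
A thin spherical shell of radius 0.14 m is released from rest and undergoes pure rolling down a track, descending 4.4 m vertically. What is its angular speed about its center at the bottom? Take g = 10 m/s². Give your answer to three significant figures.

Here I = (2/3)MR², so the shape factor k = I/(MR²) = 2/3.
Since it rolls without slipping, ω = v/R and KE = ½Mv² + ½Iω² = ½(1+k)Mv² = (5/6)Mv².
Energy conservation Mgh = ½(1+k)Mv² gives v = √(2gh/(1+k)) = √(2 × 10 × 4.4 / 1.667) = 7.266 m/s.
Then ω = v/R = 7.266 / 0.14 ≈ 51.9 rad/s.

ω ≈ 51.9 rad/s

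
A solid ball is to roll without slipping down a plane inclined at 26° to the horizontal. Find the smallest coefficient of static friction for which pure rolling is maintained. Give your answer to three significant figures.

μ_min ≈ 0.139

With I = (2/5)MR², the ratio k = I/(MR²) is 0.4.
Newton's second law down the slope: Mg sinθ − f = Ma. The torque equation fR = Iα (with α = a/R) gives f = kMa.
These give a = g sinθ/(1+k) and the required friction f = kMg sinθ/(1+k).
With N = Mg cosθ, the no-slip condition f ≤ μN gives μ_min = f/N = k tanθ/(1+k).
μ_min = 0.4 × tan26° / 1.4 ≈ 0.139.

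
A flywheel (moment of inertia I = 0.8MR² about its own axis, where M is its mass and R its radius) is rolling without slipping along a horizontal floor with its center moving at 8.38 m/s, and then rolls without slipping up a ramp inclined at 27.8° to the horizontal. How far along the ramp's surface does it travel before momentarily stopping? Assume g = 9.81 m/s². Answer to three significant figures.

With I = 0.8MR², the ratio k = I/(MR²) is 0.8.
The rolling condition ω = v/R makes the rotational term ½I(v/R)² = ½kMv², so KE_total = ½(1+k)Mv² = (9/10)Mv².
Setting this equal to Mgh gives the vertical rise h = (1+k)v₀²/(2g) = 1.8×8.38²/(2×9.81) = 6.443 m.
Along the incline, d = h/sinθ = 6.443/sin27.8° ≈ 13.8 m.

d ≈ 13.8 m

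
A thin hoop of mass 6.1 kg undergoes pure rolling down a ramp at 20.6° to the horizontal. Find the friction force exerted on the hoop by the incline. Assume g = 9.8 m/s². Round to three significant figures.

Here I = MR², so the shape factor k = I/(MR²) = 1.
Translational: Mg sinθ − f = Ma. Rotational about the CM: fR = Iα = kMRa, so f = kMa.
Combining, a = g sinθ/(1+k) and f = kMa = kMg sinθ/(1+k).
f = 1 × 6.1 × 9.8 × sin20.6° / 2 ≈ 10.5 N.

f ≈ 10.5 N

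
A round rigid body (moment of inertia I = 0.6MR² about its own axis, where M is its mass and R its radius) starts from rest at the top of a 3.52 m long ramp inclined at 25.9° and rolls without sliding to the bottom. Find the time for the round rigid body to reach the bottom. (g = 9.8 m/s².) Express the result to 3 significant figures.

t ≈ 1.62 s

For this body I = 0.6MR², i.e. k = I/(MR²) = 0.6.
Translational: Mg sinθ − f = Ma. Rotational about the CM: fR = Iα = kMRa, so f = kMa.
Hence a = g sinθ/(1+k) = 9.8×sin25.9°/1.6 = 2.675 m/s².
Starting from rest, L = ½at², so t = √(2L/a) = √(2×3.52/2.675) ≈ 1.62 s.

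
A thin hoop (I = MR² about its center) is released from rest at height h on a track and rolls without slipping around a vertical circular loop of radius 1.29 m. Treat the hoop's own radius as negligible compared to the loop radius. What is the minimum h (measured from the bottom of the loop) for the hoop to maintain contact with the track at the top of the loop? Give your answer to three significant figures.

The moment of inertia is MR², giving k ≡ I/(MR²) = 1.
At the top of the loop, the minimum-contact condition is Mg = Mv_top²/r, so v_top² = gr.
With ω = v/R, the kinetic energy at speed v is ½(1+k)Mv² = Mv².
Energy conservation from release (height h) to the top (height 2r): Mgh = Mg(2r) + M·gr.
Thus h_min = 2r + (1+k)r/2 = r(2 + 2/2) = 1.29 × 3 ≈ 3.87 m.

h_min ≈ 3.87 m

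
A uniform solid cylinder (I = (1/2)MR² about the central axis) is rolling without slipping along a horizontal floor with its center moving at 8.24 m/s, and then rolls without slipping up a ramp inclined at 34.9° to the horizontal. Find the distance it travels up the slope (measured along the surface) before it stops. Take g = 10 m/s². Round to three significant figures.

Here I = (1/2)MR², so the shape factor k = I/(MR²) = 0.5.
Pure rolling means v = ωR; then KE = ½Mv² + ½I(v/R)² = ½(1+k)Mv² = (3/4)Mv².
Setting this equal to Mgh gives the vertical rise h = (1+k)v₀²/(2g) = 1.5×8.24²/(2×10) = 5.092 m.
Along the incline, d = h/sinθ = 5.092/sin34.9° ≈ 8.90 m.

d ≈ 8.90 m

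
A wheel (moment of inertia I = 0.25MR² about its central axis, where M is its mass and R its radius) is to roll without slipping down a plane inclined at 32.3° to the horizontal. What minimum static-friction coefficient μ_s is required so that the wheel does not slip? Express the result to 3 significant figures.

With I = 0.25MR², the ratio k = I/(MR²) is 0.25.
Translational: Mg sinθ − f = Ma. Rotational about the CM: fR = Iα = kMRa, so f = kMa.
These give a = g sinθ/(1+k) and the required friction f = kMg sinθ/(1+k).
The normal force is N = Mg cosθ, so μ_min = f/N = k tanθ/(1+k).
μ_min = 0.25 × tan32.3° / 1.25 ≈ 0.126.

μ_min ≈ 0.126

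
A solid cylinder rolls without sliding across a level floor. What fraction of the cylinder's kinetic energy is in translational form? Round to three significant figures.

fraction ≈ 0.667

With I = (1/2)MR², the ratio k = I/(MR²) is 0.5.
Since ω = v/R, the translational part is ½Mv² and the rotational part is ½I(v/R)² = ½kMv²; the total is ½(1+k)Mv².
The translational fraction is therefore 1/(1+k) = 1/1.5 ≈ 0.667.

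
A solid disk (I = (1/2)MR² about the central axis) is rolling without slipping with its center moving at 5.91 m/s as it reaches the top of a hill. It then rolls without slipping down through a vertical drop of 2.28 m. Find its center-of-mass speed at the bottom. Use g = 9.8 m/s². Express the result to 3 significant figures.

v ≈ 8.04 m/s

With I = (1/2)MR², the ratio k = I/(MR²) is 0.5.
Since it rolls without slipping, ω = v/R and KE = ½Mv² + ½Iω² = ½(1+k)Mv² = (3/4)Mv².
Energy conservation: (3/4)Mv₀² + Mgh = (3/4)Mv², so v² = v₀² + 2gh/(1+k).
v = √(5.91² + 2×9.8×2.28/1.5) = √64.72 ≈ 8.04 m/s.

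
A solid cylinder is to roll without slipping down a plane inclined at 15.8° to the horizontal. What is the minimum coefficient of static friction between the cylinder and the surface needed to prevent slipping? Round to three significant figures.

μ_min ≈ 0.0943

For this body I = (1/2)MR², i.e. k = I/(MR²) = 0.5.
Along the incline Mg sinθ − f = Ma, and torque about the center fR = Iα = kMR²(a/R) gives f = kMa.
These give a = g sinθ/(1+k) and the required friction f = kMg sinθ/(1+k).
With N = Mg cosθ, the no-slip condition f ≤ μN gives μ_min = f/N = k tanθ/(1+k).
μ_min = 0.5 × tan15.8° / 1.5 ≈ 0.0943.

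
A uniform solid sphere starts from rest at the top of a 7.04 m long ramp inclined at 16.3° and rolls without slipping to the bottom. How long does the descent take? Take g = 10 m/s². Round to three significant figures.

t ≈ 2.65 s

For this body I = (2/5)MR², i.e. k = I/(MR²) = 0.4.
Along the incline Mg sinθ − f = Ma, and torque about the center fR = Iα = kMR²(a/R) gives f = kMa.
Hence a = g sinθ/(1+k) = 10×sin16.3°/1.4 = 2.005 m/s².
Starting from rest, L = ½at², so t = √(2L/a) = √(2×7.04/2.005) ≈ 2.65 s.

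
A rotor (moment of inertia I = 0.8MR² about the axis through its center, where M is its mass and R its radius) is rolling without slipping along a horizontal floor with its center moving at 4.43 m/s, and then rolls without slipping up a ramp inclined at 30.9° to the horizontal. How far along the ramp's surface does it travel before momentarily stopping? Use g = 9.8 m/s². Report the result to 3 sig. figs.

d ≈ 3.51 m

With I = 0.8MR², the ratio k = I/(MR²) is 0.8.
Pure rolling means v = ωR; then KE = ½Mv² + ½I(v/R)² = ½(1+k)Mv² = (9/10)Mv².
Setting this equal to Mgh gives the vertical rise h = (1+k)v₀²/(2g) = 1.8×4.43²/(2×9.8) = 1.802 m.
Along the incline, d = h/sinθ = 1.802/sin30.9° ≈ 3.51 m.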